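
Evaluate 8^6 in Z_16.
By repeated squaring mod 16: 8^{1}≡8, 8^{2}≡0, 8^{4}≡0. Then 8^{6} = 8^{4+2} ≡ 0 × 0 ≡ 0 mod 16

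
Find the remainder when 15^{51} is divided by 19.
By Fermat: 15^{18} ≡ 1 (mod 19). 51 = 2×18 + 15. So 15^{51} ≡ 15^{15} ≡ 8 (mod 19)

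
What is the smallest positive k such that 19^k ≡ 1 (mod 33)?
Powers of 19 mod 33: 19^1≡19, 19^2≡31, 19^3≡28, 19^4≡4, 19^5≡10, 19^6≡25, 19^7≡13, 19^8≡16, 19^9≡7, 19^10≡1. ord_33(19) = 10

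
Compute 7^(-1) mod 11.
Since 11 is prime, by Fermat 7^(-1) ≡ 7^{9} ≡ 8 mod 11. Verify: 7 × 8 = 56 ≡ 1 mod 11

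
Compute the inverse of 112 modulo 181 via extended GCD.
Extended GCD: 112(-21) + 181(13) = 1. So 112^(-1) ≡ -21 ≡ 160 (mod 181). Verify: 112 × 160 = 17920 ≡ 1 (mod 181)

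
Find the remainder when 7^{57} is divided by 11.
By Fermat: 7^{10} ≡ 1 (mod 11). 57 = 5×10 + 7. So 7^{57} ≡ 7^{7} ≡ 6 (mod 11)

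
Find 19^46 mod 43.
Using Fermat: 19^{42} ≡ 1 mod 43. 46 ≡ 4 mod 42. So 19^{46} ≡ 19^{4} ≡ 31 mod 43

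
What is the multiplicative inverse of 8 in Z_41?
Since 41 is prime, by Fermat 8^(-1) ≡ 8^{39} ≡ 36 (mod 41). Verify: 8 × 36 = 288 ≡ 1 (mod 41)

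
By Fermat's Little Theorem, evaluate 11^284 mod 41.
By Fermat: 11^{40} ≡ 1 (mod 41). 284 ≡ 4 (mod 40). So 11^{284} ≡ 11^{4} ≡ 4 (mod 41)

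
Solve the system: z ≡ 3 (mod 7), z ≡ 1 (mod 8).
M = 7 × 8 = 56. M₁ = 8, y₁ ≡ 1 (mod 7). M₂ = 7, y₂ ≡ 7 (mod 8). z = 3×8×1 + 1×7×7 ≡ 17 (mod 56)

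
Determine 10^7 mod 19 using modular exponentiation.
By repeated squaring (mod 19): 10^{1}≡10, 10^{2}≡5, 10^{4}≡6. Then 10^{7} = 10^{4+2+1} ≡ 6 × 5 × 10 ≡ 15 (mod 19)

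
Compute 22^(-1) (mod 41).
Since 41 is prime, by Fermat 22^(-1) ≡ 22^{39} ≡ 28 (mod 41). Verify: 22 × 28 = 616 ≡ 1 (mod 41)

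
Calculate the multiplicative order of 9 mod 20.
Powers of 9 mod 20: 9^1≡9, 9^2≡1. Order = 2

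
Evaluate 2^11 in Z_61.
By repeated squaring (mod 61): 2^{1}≡2, 2^{2}≡4, 2^{4}≡16, 2^{8}≡12. Then 2^{11} = 2^{8+2+1} ≡ 12 × 4 × 2 ≡ 35 (mod 61)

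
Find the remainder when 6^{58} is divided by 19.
By Fermat: 6^{18} ≡ 1 (mod 19). 58 = 3×18 + 4. So 6^{58} ≡ 6^{4} ≡ 4 (mod 19)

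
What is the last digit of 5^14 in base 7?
Using Fermat: 5^{6} ≡ 1 mod 7. 14 ≡ 2 mod 6. So 5^{14} ≡ 5^{2} ≡ 4 mod 7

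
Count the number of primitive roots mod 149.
A prime p has φ(p-1) primitive roots; here φ(148) = 72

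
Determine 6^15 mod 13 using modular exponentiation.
Using Fermat: 6^{12} ≡ 1 (mod 13). 15 ≡ 3 (mod 12). So 6^{15} ≡ 6^{3} ≡ 8 (mod 13)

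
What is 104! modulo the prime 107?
(106)! = (104)! × (105) × (106) ≡ -1 mod 107. So (104)! ≡ -1 × [(106)(105)]^(-1) ≡ 53 mod 107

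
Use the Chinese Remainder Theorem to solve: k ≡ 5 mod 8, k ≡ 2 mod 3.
M = 8 × 3 = 24. M₁ = 3, y₁ ≡ 3 mod 8. M₂ = 8, y₂ ≡ 2 mod 3. k = 5×3×3 + 2×8×2 ≡ 5 mod 24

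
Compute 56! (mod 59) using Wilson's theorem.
(58)! = (56)! × (57) × (58) ≡ -1 (mod 59). So (56)! ≡ -1 × [(58)(57)]^(-1) ≡ 29 (mod 59)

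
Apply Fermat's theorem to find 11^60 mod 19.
By Fermat: 11^{18} ≡ 1 mod 19. 60 = 3×18 + 6. So 11^{60} ≡ 11^{6} ≡ 1 mod 19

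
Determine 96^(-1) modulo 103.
Since 103 is prime, by Fermat 96^(-1) ≡ 96^{101} ≡ 44 mod 103. Verify: 96 × 44 = 4224 ≡ 1 mod 103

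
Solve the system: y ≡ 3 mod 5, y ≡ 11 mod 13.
M = 5 × 13 = 65. M₁ = 13, y₁ ≡ 2 mod 5. M₂ = 5, y₂ ≡ 8 mod 13. y = 3×13×2 + 11×5×8 ≡ 63 mod 65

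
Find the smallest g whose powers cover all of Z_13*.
g = 2. Powers: [2, 4, 8, 3, 6, 12, ...] generates all 12 non-zero residues.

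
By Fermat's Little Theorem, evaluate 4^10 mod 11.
By Fermat's Little Theorem, 4^{10} ≡ 1 mod 11 since 11 is prime and gcd(4, 11) = 1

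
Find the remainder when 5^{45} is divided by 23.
By Fermat: 5^{22} ≡ 1 mod 23. 45 = 2×22 + 1. So 5^{45} ≡ 5^{1} ≡ 5 mod 23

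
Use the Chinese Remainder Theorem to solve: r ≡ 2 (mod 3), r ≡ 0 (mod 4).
M = 3 × 4 = 12. M₁ = 4, y₁ ≡ 1 (mod 3). M₂ = 3, y₂ ≡ 3 (mod 4). r = 2×4×1 + 0×3×3 ≡ 8 (mod 12)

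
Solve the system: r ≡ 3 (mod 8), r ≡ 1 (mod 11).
M = 8 × 11 = 88. M₁ = 11, y₁ ≡ 3 (mod 8). M₂ = 8, y₂ ≡ 7 (mod 11). r = 3×11×3 + 1×8×7 ≡ 67 (mod 88)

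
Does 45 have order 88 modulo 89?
45^{11} ≡ 1 (mod 89) and 11 < 88, so ord_89(45) = 11 ≠ 88 and 45 is not a primitive root.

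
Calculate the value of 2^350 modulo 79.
Using Fermat: 2^{78} ≡ 1 mod 79. 350 ≡ 38 mod 78. So 2^{350} ≡ 2^{38} ≡ 40 mod 79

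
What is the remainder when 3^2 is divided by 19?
3^{2} = 9 ≡ 9 (mod 19)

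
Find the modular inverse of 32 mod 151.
Since 151 is prime, by Fermat 32^(-1) ≡ 32^{149} ≡ 118 mod 151. Verify: 32 × 118 = 3776 ≡ 1 mod 151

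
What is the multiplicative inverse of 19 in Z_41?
Since 41 is prime, by Fermat 19^(-1) ≡ 19^{39} ≡ 13 mod 41. Verify: 19 × 13 = 247 ≡ 1 mod 41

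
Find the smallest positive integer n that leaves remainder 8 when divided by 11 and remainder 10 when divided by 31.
M = 11 × 31 = 341. M₁ = 31, y₁ ≡ 5 mod 11. M₂ = 11, y₂ ≡ 17 mod 31. n = 8×31×5 + 10×11×17 ≡ 41 mod 341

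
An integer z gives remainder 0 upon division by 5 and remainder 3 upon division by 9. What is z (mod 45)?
M = 5 × 9 = 45. M₁ = 9, y₁ ≡ 4 (mod 5). M₂ = 5, y₂ ≡ 2 (mod 9). z = 0×9×4 + 3×5×2 ≡ 30 (mod 45)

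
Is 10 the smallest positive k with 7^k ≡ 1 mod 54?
Powers of 7 mod 54: 7^1≡7, 7^2≡49, 7^3≡19, 7^4≡25, 7^5≡13, 7^6≡37, 7^7≡43, 7^8≡31, 7^9≡1. Already 7^9≡1, so the order is 9 < 10. No, the actual order is 9.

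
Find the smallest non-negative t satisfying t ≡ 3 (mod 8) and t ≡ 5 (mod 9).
M = 8 × 9 = 72. M₁ = 9, y₁ ≡ 1 (mod 8). M₂ = 8, y₂ ≡ 8 (mod 9). t = 3×9×1 + 5×8×8 ≡ 59 (mod 72)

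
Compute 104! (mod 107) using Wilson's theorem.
(106)! = (104)! × (105) × (106) ≡ -1 (mod 107). So (104)! ≡ -1 × [(106)(105)]^(-1) ≡ 53 (mod 107)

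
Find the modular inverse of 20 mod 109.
Since 109 is prime, by Fermat 20^(-1) ≡ 20^{107} ≡ 60 (mod 109). Verify: 20 × 60 = 1200 ≡ 1 (mod 109)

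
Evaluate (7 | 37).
(7/37) = 7^{18} mod 37 = 1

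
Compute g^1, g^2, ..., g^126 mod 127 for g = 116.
116^1, 116^2, ..., 116^{126} mod 127: [116, 121, 66, 36, 112, 38, 90, 26, 95, 98, 65, 47, 118, 99, 54, 41, 57, 8, 39, 79, 20, 34, 7, 50, 85, 81, 125, 22, 12, 122, 55, 30, 51, 74, 75, 64, 58, 124, 33, 18, 56, 19, 45, 13, 111, 49, 96, 87, 59, 113, 27, 84, 92, 4, 83, 103, 10, 17, 67, 25, 106, 104, 126, 11, 6, 61, 91, 15, 89, 37, 101, 32, 29, 62, 80, 9, 28, 73, 86, 70, 119, 88, 48, 107, 93, 120, 77, 42, 46, 2, 105, 115, 5, 72, 97, 76, 53, 52, 63, 69, 3, 94, 109, 71, 108, 82, 114, 16, 78, 31, 40, 68, 14, 100, 43, 35, 123, 44, 24, 117, 110, 60, 102, 21, 23, 1]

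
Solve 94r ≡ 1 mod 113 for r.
Since 113 is prime, by Fermat 94^(-1) ≡ 94^{111} ≡ 107 mod 113. Verify: 94 × 107 = 10058 ≡ 1 mod 113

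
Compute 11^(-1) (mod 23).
Since 23 is prime, by Fermat 11^(-1) ≡ 11^{21} ≡ 21 (mod 23). Verify: 11 × 21 = 231 ≡ 1 (mod 23)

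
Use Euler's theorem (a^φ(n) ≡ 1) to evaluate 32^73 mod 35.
By Euler: 32^{24} ≡ 1 (mod 35) since gcd(32, 35) = 1. 73 = 3×24 + 1. So 32^{73} ≡ 32^{1} ≡ 32 (mod 35)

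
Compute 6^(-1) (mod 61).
Since 61 is prime, by Fermat 6^(-1) ≡ 6^{59} ≡ 51 (mod 61). Verify: 6 × 51 = 306 ≡ 1 (mod 61)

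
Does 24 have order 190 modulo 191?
24^{95} ≡ 1 mod 191 and 95 < 190, so ord_191(24) = 95 ≠ 190 and 24 is not a primitive root.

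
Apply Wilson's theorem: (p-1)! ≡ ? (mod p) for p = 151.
By Wilson's theorem, (150)! ≡ -1 ≡ 150 (mod 151)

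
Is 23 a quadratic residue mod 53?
By Euler's criterion: 23^{26} ≡ 52 (mod 53). Since this equals -1 (≡ 52), 23 is not a QR.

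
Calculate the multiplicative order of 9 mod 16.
Powers of 9 mod 16: 9^1≡9, 9^2≡1. Order = 2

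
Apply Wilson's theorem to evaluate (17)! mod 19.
(18)! = (17)! × (18) ≡ -1 (mod 19). So (17)! ≡ -1 × (18)^(-1) ≡ (-1)×(-1) = 1 (mod 19)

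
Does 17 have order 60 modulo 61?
ord_61(17) divides 60. For each prime q|60: 17^{30}≡60, 17^{20}≡13, 17^{12}≡20, none ≡ 1. So 17 has order 60 and is a primitive root mod 61.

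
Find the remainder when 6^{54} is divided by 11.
By Fermat: 6^{10} ≡ 1 (mod 11). 54 = 5×10 + 4. So 6^{54} ≡ 6^{4} ≡ 9 (mod 11)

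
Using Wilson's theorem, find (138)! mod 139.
By Wilson's theorem, (138)! ≡ -1 ≡ 138 mod 139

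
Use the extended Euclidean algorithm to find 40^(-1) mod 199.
Extended GCD: 40(5) + 199(-1) = 1. So 40^(-1) ≡ 5 mod 199. Verify: 40 × 5 = 200 ≡ 1 mod 199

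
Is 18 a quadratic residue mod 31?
By Euler's criterion: 18^{15} ≡ 1 (mod 31). Since this equals 1, 18 is a QR.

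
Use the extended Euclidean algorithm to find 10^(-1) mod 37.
Extended GCD: 10(-11) + 37(3) = 1. So 10^(-1) ≡ -11 ≡ 26 (mod 37). Verify: 10 × 26 = 260 ≡ 1 (mod 37)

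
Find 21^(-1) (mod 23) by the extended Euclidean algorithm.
Extended GCD: 21(11) + 23(-10) = 1. So 21^(-1) ≡ 11 (mod 23). Verify: 21 × 11 = 231 ≡ 1 (mod 23)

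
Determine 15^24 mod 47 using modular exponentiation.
By repeated squaring (mod 47): 15^{1}≡15, 15^{2}≡37, 15^{4}≡6, 15^{8}≡36, 15^{16}≡27. Then 15^{24} = 15^{16+8} ≡ 27 × 36 ≡ 32 (mod 47)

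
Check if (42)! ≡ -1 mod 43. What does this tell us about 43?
(42)! mod 43 = 42. Since this equals -1 mod 43, Wilson confirms 43 is prime.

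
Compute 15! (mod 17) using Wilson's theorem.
(16)! = (15)! × (16) ≡ -1 (mod 17). So (15)! ≡ -1 × (16)^(-1) ≡ (-1)×(-1) = 1 (mod 17)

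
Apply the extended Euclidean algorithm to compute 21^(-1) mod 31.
Extended GCD: 21(3) + 31(-2) = 1. So 21^(-1) ≡ 3 (mod 31). Verify: 21 × 3 = 63 ≡ 1 (mod 31)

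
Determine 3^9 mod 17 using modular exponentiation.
By repeated squaring mod 17: 3^{1}≡3, 3^{2}≡9, 3^{4}≡13, 3^{8}≡16. Then 3^{9} = 3^{8+1} ≡ 16 × 3 ≡ 14 mod 17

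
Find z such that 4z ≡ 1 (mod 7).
Since 7 is prime, by Fermat 4^(-1) ≡ 4^{5} ≡ 2 (mod 7). Verify: 4 × 2 = 8 ≡ 1 (mod 7)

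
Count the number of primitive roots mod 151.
There are φ(151-1) = φ(150) = 40 primitive roots modulo 151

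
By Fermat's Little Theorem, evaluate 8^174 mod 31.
By Fermat: 8^{30} ≡ 1 mod 31. 174 ≡ 24 mod 30. So 8^{174} ≡ 8^{24} ≡ 4 mod 31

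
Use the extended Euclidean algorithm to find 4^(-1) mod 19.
Extended GCD: 4(5) + 19(-1) = 1. So 4^(-1) ≡ 5 mod 19. Verify: 4 × 5 = 20 ≡ 1 mod 19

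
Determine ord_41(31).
Powers of 31 mod 41: 31^1≡31, 31^2≡18, 31^3≡25, 31^4≡37, 31^5≡40, 31^6≡10, 31^7≡23, 31^8≡16, 31^9≡4, 31^10≡1. So the order of 31 is 10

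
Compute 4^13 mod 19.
By repeated squaring mod 19: 4^{1}≡4, 4^{2}≡16, 4^{4}≡9, 4^{8}≡5. Then 4^{13} = 4^{8+4+1} ≡ 5 × 9 × 4 ≡ 9 mod 19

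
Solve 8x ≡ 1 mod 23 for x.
Since 23 is prime, by Fermat 8^(-1) ≡ 8^{21} ≡ 3 mod 23. Verify: 8 × 3 = 24 ≡ 1 mod 23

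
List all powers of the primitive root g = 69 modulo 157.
69^1, 69^2, ..., 69^{156} mod 157: [69, 51, 65, 89, 18, 143, 133, 71, 32, 10, 62, 39, 22, 105, 23, 17, 74, 82, 6, 100, 149, 76, 63, 108, 73, 13, 112, 35, 60, 58, 77, 132, 2, 138, 102, 130, 21, 36, 129, 109, 142, 64, 20, 124, 78, 44, 53, 46, 34, 148, 7, 12, 43, 141, 152, 126, 59, 146, 26, 67, 70, 120, 116, 154, 107, 4, 119, 47, 103, 42, 72, 101, 61, 127, 128, 40, 91, 156, 88, 106, 92, 68, 139, 14, 24, 86, 125, 147, 95, 118, 135, 52, 134, 140, 83, 75, 151, 57, 8, 81, 94, 49, 84, 144, 45, 122, 97, 99, 80, 25, 155, 19, 55, 27, 136, 121, 28, 48, 15, 93, 137, 33, 79, 113, 104, 111, 123, 9, 150, 145, 114, 16, 5, 31, 98, 11, 131, 90, 87, 37, 41, 3, 50, 153, 38, 110, 54, 115, 85, 56, 96, 30, 29, 117, 66, 1]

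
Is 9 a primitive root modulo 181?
9^{45} ≡ 1 mod 181 and 45 < 180, so ord_181(9) = 45 ≠ 180 and 9 is not a primitive root.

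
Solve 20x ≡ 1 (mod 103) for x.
Since 103 is prime, by Fermat 20^(-1) ≡ 20^{101} ≡ 67 (mod 103). Verify: 20 × 67 = 1340 ≡ 1 (mod 103)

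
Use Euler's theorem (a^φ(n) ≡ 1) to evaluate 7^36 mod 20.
By Euler: 7^{8} ≡ 1 mod 20 since gcd(7, 20) = 1. 36 = 4×8 + 4. So 7^{36} ≡ 7^{4} ≡ 1 mod 20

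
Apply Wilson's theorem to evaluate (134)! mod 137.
(136)! = (134)! × (135) × (136) ≡ -1 mod 137. So (134)! ≡ -1 × [(136)(135)]^(-1) ≡ 68 mod 137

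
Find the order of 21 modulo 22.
Powers of 21 mod 22: 21^1≡21, 21^2≡1. ord_22(21) = 2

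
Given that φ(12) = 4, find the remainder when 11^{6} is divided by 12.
By Euler: 11^{4} ≡ 1 mod 12 since gcd(11, 12) = 1. 6 = 1×4 + 2. So 11^{6} ≡ 11^{2} ≡ 1 mod 12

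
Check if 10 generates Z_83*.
10^{41} ≡ 1 (mod 83) and 41 < 82, so ord_83(10) = 41 ≠ 82 and 10 is not a primitive root.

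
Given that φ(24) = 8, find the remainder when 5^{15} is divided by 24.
By Euler: 5^{8} ≡ 1 mod 24 since gcd(5, 24) = 1. 15 = 1×8 + 7. So 5^{15} ≡ 5^{7} ≡ 5 mod 24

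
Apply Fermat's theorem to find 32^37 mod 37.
By Fermat: 32^{36} ≡ 1 mod 37. So 32^{37} = 32^{36} · 32^{1} ≡ 32^{1} ≡ 32 mod 37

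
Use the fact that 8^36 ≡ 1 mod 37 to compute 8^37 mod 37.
By Fermat: 8^{36} ≡ 1 mod 37. So 8^{37} = 8^{36} · 8^{1} ≡ 8^{1} ≡ 8 mod 37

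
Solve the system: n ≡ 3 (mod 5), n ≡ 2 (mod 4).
M = 5 × 4 = 20. M₁ = 4, y₁ ≡ 4 (mod 5). M₂ = 5, y₂ ≡ 1 (mod 4). n = 3×4×4 + 2×5×1 ≡ 18 (mod 20)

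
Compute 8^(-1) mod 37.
Since 37 is prime, by Fermat 8^(-1) ≡ 8^{35} ≡ 14 mod 37. Verify: 8 × 14 = 112 ≡ 1 mod 37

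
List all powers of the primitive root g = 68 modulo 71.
68^1, 68^2, ..., 68^{70} mod 71: [68, 9, 44, 10, 41, 19, 14, 29, 55, 48, 69, 6, 53, 54, 51, 60, 33, 43, 13, 32, 46, 4, 59, 36, 34, 40, 22, 5, 56, 45, 7, 50, 63, 24, 70, 3, 62, 27, 61, 30, 52, 57, 42, 16, 23, 2, 65, 18, 17, 20, 11, 38, 28, 58, 39, 25, 67, 12, 35, 37, 31, 49, 66, 15, 26, 64, 21, 8, 47, 1]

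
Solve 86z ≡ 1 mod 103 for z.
Since 103 is prime, by Fermat 86^(-1) ≡ 86^{101} ≡ 6 mod 103. Verify: 86 × 6 = 516 ≡ 1 mod 103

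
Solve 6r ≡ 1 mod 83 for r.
Since 83 is prime, by Fermat 6^(-1) ≡ 6^{81} ≡ 14 mod 83. Verify: 6 × 14 = 84 ≡ 1 mod 83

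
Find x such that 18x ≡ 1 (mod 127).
Since 127 is prime, by Fermat 18^(-1) ≡ 18^{125} ≡ 120 (mod 127). Verify: 18 × 120 = 2160 ≡ 1 (mod 127)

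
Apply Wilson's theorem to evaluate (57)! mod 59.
(58)! = (57)! × (58) ≡ -1 mod 59. So (57)! ≡ -1 × (58)^(-1) ≡ (-1)×(-1) = 1 mod 59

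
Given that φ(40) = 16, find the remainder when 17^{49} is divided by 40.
By Euler: 17^{16} ≡ 1 mod 40 since gcd(17, 40) = 1. 49 = 3×16 + 1. So 17^{49} ≡ 17^{1} ≡ 17 mod 40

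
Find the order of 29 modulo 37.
Powers of 29 mod 37: 29^1≡29, 29^2≡27, 29^3≡6, 29^4≡26, 29^5≡14, 29^6≡36, 29^7≡8, 29^8≡10, 29^9≡31, 29^10≡11, 29^11≡23, 29^12≡1. Order = 12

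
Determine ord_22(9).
Powers of 9 mod 22: 9^1≡9, 9^2≡15, 9^3≡3, 9^4≡5, 9^5≡1. ord_22(9) = 5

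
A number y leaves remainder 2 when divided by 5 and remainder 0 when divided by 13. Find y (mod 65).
M = 5 × 13 = 65. M₁ = 13, y₁ ≡ 2 (mod 5). M₂ = 5, y₂ ≡ 8 (mod 13). y = 2×13×2 + 0×5×8 ≡ 52 (mod 65)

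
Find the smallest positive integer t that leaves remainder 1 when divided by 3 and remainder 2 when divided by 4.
M = 3 × 4 = 12. M₁ = 4, y₁ ≡ 1 (mod 3). M₂ = 3, y₂ ≡ 3 (mod 4). t = 1×4×1 + 2×3×3 ≡ 10 (mod 12)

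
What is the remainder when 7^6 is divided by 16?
By repeated squaring (mod 16): 7^{1}≡7, 7^{2}≡1, 7^{4}≡1. Then 7^{6} = 7^{4+2} ≡ 1 × 1 ≡ 1 (mod 16)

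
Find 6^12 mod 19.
By repeated squaring mod 19: 6^{1}≡6, 6^{2}≡17, 6^{4}≡4, 6^{8}≡16. Then 6^{12} = 6^{8+4} ≡ 16 × 4 ≡ 7 mod 19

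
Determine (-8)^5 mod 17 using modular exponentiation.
By repeated squaring mod 17: (-8)^{1}≡9, (-8)^{2}≡13, (-8)^{4}≡16. Then (-8)^{5} = (-8)^{4+1} ≡ 16 × 9 ≡ 8 mod 17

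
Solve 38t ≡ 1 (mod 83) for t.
Since 83 is prime, by Fermat 38^(-1) ≡ 38^{81} ≡ 59 (mod 83). Verify: 38 × 59 = 2242 ≡ 1 (mod 83)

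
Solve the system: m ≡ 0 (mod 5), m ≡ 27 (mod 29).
M = 5 × 29 = 145. M₁ = 29, y₁ ≡ 4 (mod 5). M₂ = 5, y₂ ≡ 6 (mod 29). m = 0×29×4 + 27×5×6 ≡ 85 (mod 145)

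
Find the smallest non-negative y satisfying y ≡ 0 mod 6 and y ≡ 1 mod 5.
M = 6 × 5 = 30. M₁ = 5, y₁ ≡ 5 mod 6. M₂ = 6, y₂ ≡ 1 mod 5. y = 0×5×5 + 1×6×1 ≡ 6 mod 30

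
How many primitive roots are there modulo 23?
A prime p has φ(p-1) primitive roots; here φ(22) = 10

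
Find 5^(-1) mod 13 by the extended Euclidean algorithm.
Extended GCD: 5(-5) + 13(2) = 1. So 5^(-1) ≡ -5 ≡ 8 mod 13. Verify: 5 × 8 = 40 ≡ 1 mod 13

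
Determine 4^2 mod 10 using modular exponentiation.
4^{2} = 16 ≡ 6 (mod 10)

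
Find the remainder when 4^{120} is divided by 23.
By Fermat: 4^{22} ≡ 1 mod 23. 120 = 5×22 + 10. So 4^{120} ≡ 4^{10} ≡ 6 mod 23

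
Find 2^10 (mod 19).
By repeated squaring (mod 19): 2^{1}≡2, 2^{2}≡4, 2^{4}≡16, 2^{8}≡9. Then 2^{10} = 2^{8+2} ≡ 9 × 4 ≡ 17 (mod 19)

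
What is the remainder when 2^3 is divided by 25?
2^{3} = 8 ≡ 8 mod 25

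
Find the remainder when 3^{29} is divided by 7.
By Fermat: 3^{6} ≡ 1 (mod 7). 29 = 4×6 + 5. So 3^{29} ≡ 3^{5} ≡ 5 (mod 7)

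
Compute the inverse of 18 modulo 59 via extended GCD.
Extended GCD: 18(23) + 59(-7) = 1. So 18^(-1) ≡ 23 (mod 59). Verify: 18 × 23 = 414 ≡ 1 (mod 59)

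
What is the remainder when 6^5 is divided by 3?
By repeated squaring mod 3: 6^{1}≡0, 6^{2}≡0, 6^{4}≡0. Then 6^{5} = 6^{4+1} ≡ 0 × 0 ≡ 0 mod 3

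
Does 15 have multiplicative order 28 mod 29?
Powers of 15 mod 29: 15^1≡15, 15^2≡22, 15^3≡11, 15^4≡20, 15^5≡10, 15^6≡5, 15^7≡17, 15^8≡23, 15^9≡26, 15^10≡13, 15^11≡21, 15^12≡25, 15^13≡27, 15^14≡28, 15^15≡14, 15^16≡7, 15^17≡18, 15^18≡9, 15^19≡19, 15^20≡24, 15^21≡12, 15^22≡6, 15^23≡3, 15^24≡16, 15^25≡8, 15^26≡4, 15^27≡2, 15^28≡1. First k with 15^k≡1 is k=28. Yes, ord_29(15) = 28.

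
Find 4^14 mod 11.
Using Fermat: 4^{10} ≡ 1 mod 11. 14 ≡ 4 mod 10. So 4^{14} ≡ 4^{4} ≡ 3 mod 11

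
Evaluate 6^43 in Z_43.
Using Fermat: 6^{42} ≡ 1 mod 43. 43 ≡ 1 mod 42. So 6^{43} ≡ 6^{1} ≡ 6 mod 43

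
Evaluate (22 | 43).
(22/43) = 22^{21} mod 43 = -1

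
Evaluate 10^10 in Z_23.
By repeated squaring mod 23: 10^{1}≡10, 10^{2}≡8, 10^{4}≡18, 10^{8}≡2. Then 10^{10} = 10^{8+2} ≡ 2 × 8 ≡ 16 mod 23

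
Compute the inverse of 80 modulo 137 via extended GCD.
Extended GCD: 80(12) + 137(-7) = 1. So 80^(-1) ≡ 12 (mod 137). Verify: 80 × 12 = 960 ≡ 1 (mod 137)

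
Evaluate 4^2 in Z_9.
4^{2} = 16 ≡ 7 mod 9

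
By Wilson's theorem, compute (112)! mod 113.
By Wilson's theorem, (112)! ≡ -1 ≡ 112 mod 113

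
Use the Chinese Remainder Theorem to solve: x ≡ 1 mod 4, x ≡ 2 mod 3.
M = 4 × 3 = 12. M₁ = 3, y₁ ≡ 3 mod 4. M₂ = 4, y₂ ≡ 1 mod 3. x = 1×3×3 + 2×4×1 ≡ 5 mod 12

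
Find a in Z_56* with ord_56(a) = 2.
41 has order 2 mod 56 since 41^{2} ≡ 1 mod 56 and no smaller power works.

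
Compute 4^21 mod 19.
Using Fermat: 4^{18} ≡ 1 mod 19. 21 ≡ 3 mod 18. So 4^{21} ≡ 4^{3} ≡ 7 mod 19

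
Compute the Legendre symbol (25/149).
(25/149) = 25^{74} mod 149 = 1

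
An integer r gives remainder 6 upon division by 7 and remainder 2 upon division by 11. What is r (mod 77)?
M = 7 × 11 = 77. M₁ = 11, y₁ ≡ 2 (mod 7). M₂ = 7, y₂ ≡ 8 (mod 11). r = 6×11×2 + 2×7×8 ≡ 13 (mod 77)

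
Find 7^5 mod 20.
By repeated squaring mod 20: 7^{1}≡7, 7^{2}≡9, 7^{4}≡1. Then 7^{5} = 7^{4+1} ≡ 1 × 7 ≡ 7 mod 20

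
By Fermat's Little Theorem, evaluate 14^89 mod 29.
By Fermat: 14^{28} ≡ 1 mod 29. 89 = 3×28 + 5. So 14^{89} ≡ 14^{5} ≡ 19 mod 29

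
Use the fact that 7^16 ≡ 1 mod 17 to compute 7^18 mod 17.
By Fermat: 7^{16} ≡ 1 mod 17. So 7^{18} = 7^{16} · 7^{2} ≡ 7^{2} ≡ 15 mod 17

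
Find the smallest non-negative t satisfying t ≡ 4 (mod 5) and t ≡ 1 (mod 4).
M = 5 × 4 = 20. M₁ = 4, y₁ ≡ 4 (mod 5). M₂ = 5, y₂ ≡ 1 (mod 4). t = 4×4×4 + 1×5×1 ≡ 9 (mod 20)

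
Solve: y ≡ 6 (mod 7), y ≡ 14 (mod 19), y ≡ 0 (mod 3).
M = 7 × 19 × 3 = 399. M₁ = 57, y₁ ≡ 1 (mod 7). M₂ = 21, y₂ ≡ 10 (mod 19). M₃ = 133, y₃ ≡ 1 (mod 3). y = 6×57×1 + 14×21×10 + 0×133×1 ≡ 90 (mod 399)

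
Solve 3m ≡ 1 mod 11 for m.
Since 11 is prime, by Fermat 3^(-1) ≡ 3^{9} ≡ 4 mod 11. Verify: 3 × 4 = 12 ≡ 1 mod 11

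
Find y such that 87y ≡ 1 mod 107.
Since 107 is prime, by Fermat 87^(-1) ≡ 87^{105} ≡ 16 mod 107. Verify: 87 × 16 = 1392 ≡ 1 mod 107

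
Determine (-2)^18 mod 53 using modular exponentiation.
By repeated squaring (mod 53): (-2)^{1}≡51, (-2)^{2}≡4, (-2)^{4}≡16, (-2)^{8}≡44, (-2)^{16}≡28. Then (-2)^{18} = (-2)^{16+2} ≡ 28 × 4 ≡ 6 (mod 53)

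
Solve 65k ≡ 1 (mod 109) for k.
Since 109 is prime, by Fermat 65^(-1) ≡ 65^{107} ≡ 52 (mod 109). Verify: 65 × 52 = 3380 ≡ 1 (mod 109)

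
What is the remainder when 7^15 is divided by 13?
Using Fermat: 7^{12} ≡ 1 (mod 13). 15 ≡ 3 (mod 12). So 7^{15} ≡ 7^{3} ≡ 5 (mod 13)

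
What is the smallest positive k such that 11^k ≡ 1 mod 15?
Powers of 11 mod 15: 11^1≡11, 11^2≡1. ord_15(11) = 2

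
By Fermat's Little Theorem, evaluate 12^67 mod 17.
By Fermat: 12^{16} ≡ 1 (mod 17). 67 = 4×16 + 3. So 12^{67} ≡ 12^{3} ≡ 11 (mod 17)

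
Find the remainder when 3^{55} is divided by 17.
By Fermat: 3^{16} ≡ 1 (mod 17). 55 = 3×16 + 7. So 3^{55} ≡ 3^{7} ≡ 11 (mod 17)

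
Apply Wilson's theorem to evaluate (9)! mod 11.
(10)! = (9)! × (10) ≡ -1 mod 11. So (9)! ≡ -1 × (10)^(-1) ≡ (-1)×(-1) = 1 mod 11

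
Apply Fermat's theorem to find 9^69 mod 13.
By Fermat: 9^{12} ≡ 1 mod 13. 69 = 5×12 + 9. So 9^{69} ≡ 9^{9} ≡ 1 mod 13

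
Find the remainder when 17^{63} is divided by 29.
By Fermat: 17^{28} ≡ 1 (mod 29). 63 = 2×28 + 7. So 17^{63} ≡ 17^{7} ≡ 12 (mod 29)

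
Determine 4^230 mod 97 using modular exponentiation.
Using Fermat: 4^{96} ≡ 1 (mod 97). 230 ≡ 38 (mod 96). So 4^{230} ≡ 4^{38} ≡ 81 (mod 97)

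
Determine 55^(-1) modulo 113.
Since 113 is prime, by Fermat 55^(-1) ≡ 55^{111} ≡ 37 (mod 113). Verify: 55 × 37 = 2035 ≡ 1 (mod 113)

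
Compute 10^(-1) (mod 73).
Since 73 is prime, by Fermat 10^(-1) ≡ 10^{71} ≡ 22 (mod 73). Verify: 10 × 22 = 220 ≡ 1 (mod 73)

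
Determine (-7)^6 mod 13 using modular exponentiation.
By repeated squaring (mod 13): (-7)^{1}≡6, (-7)^{2}≡10, (-7)^{4}≡9. Then (-7)^{6} = (-7)^{4+2} ≡ 9 × 10 ≡ 12 (mod 13)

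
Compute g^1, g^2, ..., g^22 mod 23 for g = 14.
14^1, 14^2, ..., 14^{22} mod 23: [14, 12, 7, 6, 15, 3, 19, 13, 21, 18, 22, 9, 11, 16, 17, 8, 20, 4, 10, 2, 5, 1]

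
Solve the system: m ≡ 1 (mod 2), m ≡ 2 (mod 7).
M = 2 × 7 = 14. M₁ = 7, y₁ ≡ 1 (mod 2). M₂ = 2, y₂ ≡ 4 (mod 7). m = 1×7×1 + 2×2×4 ≡ 9 (mod 14)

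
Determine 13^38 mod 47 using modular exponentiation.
By repeated squaring (mod 47): 13^{1}≡13, 13^{2}≡28, 13^{4}≡32, 13^{8}≡37, 13^{16}≡6, 13^{32}≡36. Then 13^{38} = 13^{32+4+2} ≡ 36 × 32 × 28 ≡ 14 (mod 47)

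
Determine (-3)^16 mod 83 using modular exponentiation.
By repeated squaring mod 83: (-3)^{1}≡80, (-3)^{2}≡9, (-3)^{4}≡81, (-3)^{8}≡4, (-3)^{16}≡16. So (-3)^{16} ≡ 16 mod 83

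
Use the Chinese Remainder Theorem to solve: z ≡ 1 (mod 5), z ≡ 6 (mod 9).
M = 5 × 9 = 45. M₁ = 9, y₁ ≡ 4 (mod 5). M₂ = 5, y₂ ≡ 2 (mod 9). z = 1×9×4 + 6×5×2 ≡ 6 (mod 45)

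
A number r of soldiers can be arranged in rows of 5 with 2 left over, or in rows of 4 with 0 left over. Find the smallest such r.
M = 5 × 4 = 20. M₁ = 4, y₁ ≡ 4 mod 5. M₂ = 5, y₂ ≡ 1 mod 4. r = 2×4×4 + 0×5×1 ≡ 12 mod 20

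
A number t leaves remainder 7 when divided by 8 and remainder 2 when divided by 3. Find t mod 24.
M = 8 × 3 = 24. M₁ = 3, y₁ ≡ 3 mod 8. M₂ = 8, y₂ ≡ 2 mod 3. t = 7×3×3 + 2×8×2 ≡ 23 mod 24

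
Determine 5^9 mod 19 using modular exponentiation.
By repeated squaring (mod 19): 5^{1}≡5, 5^{2}≡6, 5^{4}≡17, 5^{8}≡4. Then 5^{9} = 5^{8+1} ≡ 4 × 5 ≡ 1 (mod 19)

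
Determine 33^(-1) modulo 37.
Since 37 is prime, by Fermat 33^(-1) ≡ 33^{35} ≡ 9 (mod 37). Verify: 33 × 9 = 297 ≡ 1 (mod 37)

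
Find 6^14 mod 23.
By repeated squaring mod 23: 6^{1}≡6, 6^{2}≡13, 6^{4}≡8, 6^{8}≡18. Then 6^{14} = 6^{8+4+2} ≡ 18 × 8 × 13 ≡ 9 mod 23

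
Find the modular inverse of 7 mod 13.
Since 13 is prime, by Fermat 7^(-1) ≡ 7^{11} ≡ 2 mod 13. Verify: 7 × 2 = 14 ≡ 1 mod 13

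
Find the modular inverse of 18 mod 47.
Since 47 is prime, by Fermat 18^(-1) ≡ 18^{45} ≡ 34 mod 47. Verify: 18 × 34 = 612 ≡ 1 mod 47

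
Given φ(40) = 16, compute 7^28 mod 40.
By Euler: 7^{16} ≡ 1 (mod 40) since gcd(7, 40) = 1. 28 = 1×16 + 12. So 7^{28} ≡ 7^{12} ≡ 1 (mod 40)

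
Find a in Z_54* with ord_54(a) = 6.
17 has order 6 mod 54 since 17^{6} ≡ 1 mod 54 and no smaller power works.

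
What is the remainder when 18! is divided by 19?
By Wilson's theorem, (18)! ≡ -1 ≡ 18 mod 19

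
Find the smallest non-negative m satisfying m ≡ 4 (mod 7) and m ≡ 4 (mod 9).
M = 7 × 9 = 63. M₁ = 9, y₁ ≡ 4 (mod 7). M₂ = 7, y₂ ≡ 4 (mod 9). m = 4×9×4 + 4×7×4 ≡ 4 (mod 63)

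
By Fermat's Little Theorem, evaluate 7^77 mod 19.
By Fermat: 7^{18} ≡ 1 mod 19. 77 = 4×18 + 5. So 7^{77} ≡ 7^{5} ≡ 11 mod 19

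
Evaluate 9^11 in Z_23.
By repeated squaring mod 23: 9^{1}≡9, 9^{2}≡12, 9^{4}≡6, 9^{8}≡13. Then 9^{11} = 9^{8+2+1} ≡ 13 × 12 × 9 ≡ 1 mod 23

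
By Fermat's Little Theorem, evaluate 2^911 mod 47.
By Fermat: 2^{46} ≡ 1 mod 47. 911 ≡ 37 mod 46. So 2^{911} ≡ 2^{37} ≡ 28 mod 47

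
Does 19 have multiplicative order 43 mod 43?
Powers of 19 mod 43: 19^1≡19, 19^2≡17, 19^3≡22, 19^4≡31, 19^5≡30, 19^6≡11, 19^7≡37, 19^8≡15, 19^9≡27, 19^10≡40, 19^11≡29, 19^12≡35, 19^13≡20, 19^14≡36, 19^15≡39, 19^16≡10, 19^17≡18, 19^18≡41, 19^19≡5, 19^20≡9, 19^21≡42, 19^22≡24, 19^23≡26, 19^24≡21, 19^25≡12, 19^26≡13, 19^27≡32, 19^28≡6, 19^29≡28, 19^30≡16, 19^31≡3, 19^32≡14, 19^33≡8, 19^34≡23, 19^35≡7, 19^36≡4, 19^37≡33, 19^38≡25, 19^39≡2, 19^40≡38, 19^41≡34, 19^42≡1. Already 19^42≡1, so the order is 42 < 43. No, the actual order is 42.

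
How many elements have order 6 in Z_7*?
A prime p has φ(p-1) primitive roots; here φ(6) = 2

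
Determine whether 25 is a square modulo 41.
By Euler's criterion: 25^{20} ≡ 1 (mod 41). Since this equals 1, 25 is a QR.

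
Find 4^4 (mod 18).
4^{4} = 256 ≡ 4 (mod 18)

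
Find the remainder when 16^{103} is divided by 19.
By Fermat: 16^{18} ≡ 1 (mod 19). 103 = 5×18 + 13. So 16^{103} ≡ 16^{13} ≡ 5 (mod 19)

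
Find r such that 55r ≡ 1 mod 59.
Since 59 is prime, by Fermat 55^(-1) ≡ 55^{57} ≡ 44 mod 59. Verify: 55 × 44 = 2420 ≡ 1 mod 59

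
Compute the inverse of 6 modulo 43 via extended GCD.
Extended GCD: 6(-7) + 43(1) = 1. So 6^(-1) ≡ -7 ≡ 36 (mod 43). Verify: 6 × 36 = 216 ≡ 1 (mod 43)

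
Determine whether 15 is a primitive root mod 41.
ord_41(15) divides 40. For each prime q|40: 15^{20}≡40, 15^{8}≡18, none ≡ 1. So 15 has order 40 and is a primitive root mod 41.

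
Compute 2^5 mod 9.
By repeated squaring (mod 9): 2^{1}≡2, 2^{2}≡4, 2^{4}≡7. Then 2^{5} = 2^{4+1} ≡ 7 × 2 ≡ 5 (mod 9)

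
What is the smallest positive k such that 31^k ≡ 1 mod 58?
Powers of 31 mod 58: 31^1≡31, 31^2≡33, 31^3≡37, 31^4≡45, 31^5≡3, 31^6≡35, 31^7≡41, 31^8≡53, 31^9≡19, 31^10≡9, 31^11≡47, 31^12≡7, 31^13≡43, 31^14≡57, 31^15≡27, 31^16≡25, 31^17≡21, 31^18≡13, 31^19≡55, 31^20≡23, 31^21≡17, 31^22≡5, 31^23≡39, 31^24≡49, 31^25≡11, 31^26≡51, 31^27≡15, 31^28≡1. ord_58(31) = 28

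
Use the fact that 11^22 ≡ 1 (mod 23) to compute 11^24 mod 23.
By Fermat: 11^{22} ≡ 1 (mod 23). So 11^{24} = 11^{22} · 11^{2} ≡ 11^{2} ≡ 6 (mod 23)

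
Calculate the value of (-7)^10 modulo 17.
By repeated squaring (mod 17): (-7)^{1}≡10, (-7)^{2}≡15, (-7)^{4}≡4, (-7)^{8}≡16. Then (-7)^{10} = (-7)^{8+2} ≡ 16 × 15 ≡ 2 (mod 17)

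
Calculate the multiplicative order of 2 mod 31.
Powers of 2 mod 31: 2^1≡2, 2^2≡4, 2^3≡8, 2^4≡16, 2^5≡1. Order = 5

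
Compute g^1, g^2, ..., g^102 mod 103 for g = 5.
5^1, 5^2, ..., 5^{102} mod 103: [5, 25, 22, 7, 35, 72, 51, 49, 39, 92, 48, 34, 67, 26, 27, 32, 57, 79, 86, 18, 90, 38, 87, 23, 12, 60, 94, 58, 84, 8, 40, 97, 73, 56, 74, 61, 99, 83, 3, 15, 75, 66, 21, 2, 10, 50, 44, 14, 70, 41, 102, 98, 78, 81, 96, 68, 31, 52, 54, 64, 11, 55, 69, 36, 77, 76, 71, 46, 24, 17, 85, 13, 65, 16, 80, 91, 43, 9, 45, 19, 95, 63, 6, 30, 47, 29, 42, 4, 20, 100, 88, 28, 37, 82, 101, 93, 53, 59, 89, 33, 62, 1]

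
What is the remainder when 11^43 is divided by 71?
By repeated squaring mod 71: 11^{1}≡11, 11^{2}≡50, 11^{4}≡15, 11^{8}≡12, 11^{16}≡2, 11^{32}≡4. Then 11^{43} = 11^{32+8+2+1} ≡ 4 × 12 × 50 × 11 ≡ 59 mod 71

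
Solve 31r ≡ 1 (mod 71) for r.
Since 71 is prime, by Fermat 31^(-1) ≡ 31^{69} ≡ 55 (mod 71). Verify: 31 × 55 = 1705 ≡ 1 (mod 71)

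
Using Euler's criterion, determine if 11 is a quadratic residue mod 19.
By Euler's criterion: 11^{9} ≡ 1 (mod 19). Since this equals 1, 11 is a QR.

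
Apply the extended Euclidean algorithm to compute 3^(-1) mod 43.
Extended GCD: 3(-14) + 43(1) = 1. So 3^(-1) ≡ -14 ≡ 29 mod 43. Verify: 3 × 29 = 87 ≡ 1 mod 43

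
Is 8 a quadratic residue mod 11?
By Euler's criterion: 8^{5} ≡ 10 mod 11. Since this equals -1 (≡ 10), 8 is not a QR.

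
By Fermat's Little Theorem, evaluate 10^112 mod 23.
By Fermat: 10^{22} ≡ 1 mod 23. 112 = 5×22 + 2. So 10^{112} ≡ 10^{2} ≡ 8 mod 23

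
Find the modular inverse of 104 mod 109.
Since 109 is prime, by Fermat 104^(-1) ≡ 104^{107} ≡ 87 (mod 109). Verify: 104 × 87 = 9048 ≡ 1 (mod 109)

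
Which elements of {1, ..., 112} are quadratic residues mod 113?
Squares in Z_113*: {1, 2, 4, 7, 8, 9, 11, 13, 14, 15, 16, 18, 22, 25, 26, 28, 30, 31, 32, 36, 41, 44, 49, 50, 51, 52, 53, 56, 57, 60, 61, 62, 63, 64, 69, 72, 77, 81, 82, 83, 85, 87, 88, 91, 95, 97, 98, 99, 100, 102, 104, 105, 106, 109, 111, 112}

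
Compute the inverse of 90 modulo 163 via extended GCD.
Extended GCD: 90(-67) + 163(37) = 1. So 90^(-1) ≡ -67 ≡ 96 (mod 163). Verify: 90 × 96 = 8640 ≡ 1 (mod 163)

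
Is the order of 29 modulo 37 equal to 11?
Powers of 29 mod 37: 29^1≡29, 29^2≡27, 29^3≡6, 29^4≡26, 29^5≡14, 29^6≡36, 29^7≡8, 29^8≡10, 29^9≡31, 29^10≡11, 29^11≡23, 29^12≡1. 29^11≡23≢1, so ord ≠ 11. No, the actual order is 12.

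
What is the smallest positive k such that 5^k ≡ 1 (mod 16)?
Powers of 5 mod 16: 5^1≡5, 5^2≡9, 5^3≡13, 5^4≡1. So the order of 5 is 4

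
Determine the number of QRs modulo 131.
The squaring map on Z_131* is 2-to-1, so there are (130)/2 = 65 QRs.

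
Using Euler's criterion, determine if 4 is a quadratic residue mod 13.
By Euler's criterion: 4^{6} ≡ 1 (mod 13). Since this equals 1, 4 is a QR.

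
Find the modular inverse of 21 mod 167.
Since 167 is prime, by Fermat 21^(-1) ≡ 21^{165} ≡ 8 (mod 167). Verify: 21 × 8 = 168 ≡ 1 (mod 167)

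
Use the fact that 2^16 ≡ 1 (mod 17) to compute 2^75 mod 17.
By Fermat: 2^{16} ≡ 1 (mod 17). 75 = 4×16 + 11. So 2^{75} ≡ 2^{11} ≡ 8 (mod 17)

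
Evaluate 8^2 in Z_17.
8^{2} = 64 ≡ 13 (mod 17)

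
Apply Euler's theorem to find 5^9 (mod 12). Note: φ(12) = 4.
By Euler: 5^{4} ≡ 1 (mod 12) since gcd(5, 12) = 1. 9 = 2×4 + 1. So 5^{9} ≡ 5^{1} ≡ 5 (mod 12)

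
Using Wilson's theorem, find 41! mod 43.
(42)! = (41)! × (42) ≡ -1 mod 43. So (41)! ≡ -1 × (42)^(-1) ≡ (-1)×(-1) = 1 mod 43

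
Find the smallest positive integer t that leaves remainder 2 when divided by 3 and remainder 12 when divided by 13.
M = 3 × 13 = 39. M₁ = 13, y₁ ≡ 1 mod 3. M₂ = 3, y₂ ≡ 9 mod 13. t = 2×13×1 + 12×3×9 ≡ 38 mod 39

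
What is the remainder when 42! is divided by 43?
By Wilson's theorem, (42)! ≡ -1 ≡ 42 (mod 43)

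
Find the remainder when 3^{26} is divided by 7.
By Fermat: 3^{6} ≡ 1 (mod 7). 26 = 4×6 + 2. So 3^{26} ≡ 3^{2} ≡ 2 (mod 7)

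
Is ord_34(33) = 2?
Powers of 33 mod 34: 33^1≡33, 33^2≡1. First k with 33^k≡1 is k=2. Yes, ord_34(33) = 2.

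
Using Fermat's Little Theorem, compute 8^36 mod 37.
By Fermat's Little Theorem, 8^{36} ≡ 1 (mod 37) since 37 is prime and gcd(8, 37) = 1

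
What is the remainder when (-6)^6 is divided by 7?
Using Fermat: (-6)^{6} ≡ 1 mod 7. 6 ≡ 0 mod 6. So (-6)^{6} ≡ (-6)^{0} ≡ 1 mod 7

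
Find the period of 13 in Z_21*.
Powers of 13 mod 21: 13^1≡13, 13^2≡1. ord_21(13) = 2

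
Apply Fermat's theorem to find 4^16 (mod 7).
By Fermat: 4^{6} ≡ 1 (mod 7). 16 = 2×6 + 4. So 4^{16} ≡ 4^{4} ≡ 4 (mod 7)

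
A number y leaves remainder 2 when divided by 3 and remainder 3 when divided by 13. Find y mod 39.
M = 3 × 13 = 39. M₁ = 13, y₁ ≡ 1 mod 3. M₂ = 3, y₂ ≡ 9 mod 13. y = 2×13×1 + 3×3×9 ≡ 29 mod 39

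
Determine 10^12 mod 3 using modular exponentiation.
Using Fermat: 10^{2} ≡ 1 mod 3. 12 ≡ 0 mod 2. So 10^{12} ≡ 10^{0} ≡ 1 mod 3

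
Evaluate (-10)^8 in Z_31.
By repeated squaring mod 31: (-10)^{1}≡21, (-10)^{2}≡7, (-10)^{4}≡18, (-10)^{8}≡14. So (-10)^{8} ≡ 14 mod 31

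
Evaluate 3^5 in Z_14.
By repeated squaring (mod 14): 3^{1}≡3, 3^{2}≡9, 3^{4}≡11. Then 3^{5} = 3^{4+1} ≡ 11 × 3 ≡ 5 (mod 14)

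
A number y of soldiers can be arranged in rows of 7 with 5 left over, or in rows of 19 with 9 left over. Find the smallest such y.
M = 7 × 19 = 133. M₁ = 19, y₁ ≡ 3 mod 7. M₂ = 7, y₂ ≡ 11 mod 19. y = 5×19×3 + 9×7×11 ≡ 47 mod 133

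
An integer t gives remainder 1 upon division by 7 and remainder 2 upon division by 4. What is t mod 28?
M = 7 × 4 = 28. M₁ = 4, y₁ ≡ 2 mod 7. M₂ = 7, y₂ ≡ 3 mod 4. t = 1×4×2 + 2×7×3 ≡ 22 mod 28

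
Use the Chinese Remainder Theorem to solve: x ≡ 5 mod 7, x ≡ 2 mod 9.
M = 7 × 9 = 63. M₁ = 9, y₁ ≡ 4 mod 7. M₂ = 7, y₂ ≡ 4 mod 9. x = 5×9×4 + 2×7×4 ≡ 47 mod 63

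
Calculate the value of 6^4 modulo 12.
6^{4} = 1296 ≡ 0 (mod 12)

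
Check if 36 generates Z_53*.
36^{13} ≡ 1 (mod 53) and 13 < 52, so ord_53(36) = 13 ≠ 52 and 36 is not a primitive root.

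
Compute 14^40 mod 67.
By repeated squaring mod 67: 14^{1}≡14, 14^{2}≡62, 14^{4}≡25, 14^{8}≡22, 14^{16}≡15, 14^{32}≡24. Then 14^{40} = 14^{32+8} ≡ 24 × 22 ≡ 59 mod 67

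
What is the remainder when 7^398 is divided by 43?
Using Fermat: 7^{42} ≡ 1 mod 43. 398 ≡ 20 mod 42. So 7^{398} ≡ 7^{20} ≡ 6 mod 43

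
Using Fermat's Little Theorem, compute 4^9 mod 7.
By Fermat: 4^{6} ≡ 1 mod 7. So 4^{9} = 4^{6} · 4^{3} ≡ 4^{3} ≡ 1 mod 7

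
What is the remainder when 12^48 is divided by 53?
By repeated squaring mod 53: 12^{1}≡12, 12^{2}≡38, 12^{4}≡13, 12^{8}≡10, 12^{16}≡47, 12^{32}≡36. Then 12^{48} = 12^{32+16} ≡ 36 × 47 ≡ 49 mod 53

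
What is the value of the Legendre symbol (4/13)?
(4/13) = 4^{6} mod 13 = 1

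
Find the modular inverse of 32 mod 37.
Since 37 is prime, by Fermat 32^(-1) ≡ 32^{35} ≡ 22 (mod 37). Verify: 32 × 22 = 704 ≡ 1 (mod 37)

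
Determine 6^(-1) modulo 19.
Since 19 is prime, by Fermat 6^(-1) ≡ 6^{17} ≡ 16 mod 19. Verify: 6 × 16 = 96 ≡ 1 mod 19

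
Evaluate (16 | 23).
(16/23) = 16^{11} mod 23 = 1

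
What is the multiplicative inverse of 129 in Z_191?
Since 191 is prime, by Fermat 129^(-1) ≡ 129^{189} ≡ 77 mod 191. Verify: 129 × 77 = 9933 ≡ 1 mod 191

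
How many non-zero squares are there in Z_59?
Exactly half the non-zero residues mod a prime are QRs: (59-1)/2 = 29.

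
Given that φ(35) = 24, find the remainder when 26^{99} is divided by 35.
By Euler: 26^{24} ≡ 1 mod 35 since gcd(26, 35) = 1. 99 = 4×24 + 3. So 26^{99} ≡ 26^{3} ≡ 6 mod 35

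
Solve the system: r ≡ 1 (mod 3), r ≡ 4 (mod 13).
M = 3 × 13 = 39. M₁ = 13, y₁ ≡ 1 (mod 3). M₂ = 3, y₂ ≡ 9 (mod 13). r = 1×13×1 + 4×3×9 ≡ 4 (mod 39)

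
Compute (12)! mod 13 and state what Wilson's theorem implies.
(12)! mod 13 = 12. Since this equals -1 mod 13, Wilson confirms 13 is prime.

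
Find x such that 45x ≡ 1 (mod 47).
Since 47 is prime, by Fermat 45^(-1) ≡ 45^{45} ≡ 23 (mod 47). Verify: 45 × 23 = 1035 ≡ 1 (mod 47)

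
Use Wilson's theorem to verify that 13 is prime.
(12)! mod 13 = 12. Since this equals -1 mod 13, Wilson confirms 13 is prime.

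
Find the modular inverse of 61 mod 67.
Since 67 is prime, by Fermat 61^(-1) ≡ 61^{65} ≡ 11 mod 67. Verify: 61 × 11 = 671 ≡ 1 mod 67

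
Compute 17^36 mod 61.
By repeated squaring mod 61: 17^{1}≡17, 17^{2}≡45, 17^{4}≡12, 17^{8}≡22, 17^{16}≡57, 17^{32}≡16. Then 17^{36} = 17^{32+4} ≡ 16 × 12 ≡ 9 mod 61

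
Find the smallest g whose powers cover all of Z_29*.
g = 2. Powers: [2, 4, 8, 16, 3, 6, 12, 24, 19, 9, ...] generates all 28 non-zero residues.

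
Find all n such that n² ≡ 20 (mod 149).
The square roots of 20 mod 149 are 136 and 13. Verify: 136² = 18496 ≡ 20 (mod 149)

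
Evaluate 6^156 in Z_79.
Using Fermat: 6^{78} ≡ 1 (mod 79). 156 ≡ 0 (mod 78). So 6^{156} ≡ 6^{0} ≡ 1 (mod 79)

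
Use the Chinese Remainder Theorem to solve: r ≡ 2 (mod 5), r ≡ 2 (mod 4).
M = 5 × 4 = 20. M₁ = 4, y₁ ≡ 4 (mod 5). M₂ = 5, y₂ ≡ 1 (mod 4). r = 2×4×4 + 2×5×1 ≡ 2 (mod 20)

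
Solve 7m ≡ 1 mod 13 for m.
Since 13 is prime, by Fermat 7^(-1) ≡ 7^{11} ≡ 2 mod 13. Verify: 7 × 2 = 14 ≡ 1 mod 13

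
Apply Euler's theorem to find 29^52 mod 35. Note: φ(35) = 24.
By Euler: 29^{24} ≡ 1 mod 35 since gcd(29, 35) = 1. 52 = 2×24 + 4. So 29^{52} ≡ 29^{4} ≡ 1 mod 35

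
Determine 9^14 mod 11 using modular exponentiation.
Using Fermat: 9^{10} ≡ 1 (mod 11). 14 ≡ 4 (mod 10). So 9^{14} ≡ 9^{4} ≡ 5 (mod 11)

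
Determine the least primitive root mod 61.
g = 2. For each prime q|60: 2^{30}≡60, 2^{20}≡47, 2^{12}≡9, none ≡ 1, so ord_61(2) = 60 and 2 is a primitive root.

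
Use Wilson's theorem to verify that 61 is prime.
(60)! mod 61 = 60. Since this equals -1 mod 61, Wilson confirms 61 is prime.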